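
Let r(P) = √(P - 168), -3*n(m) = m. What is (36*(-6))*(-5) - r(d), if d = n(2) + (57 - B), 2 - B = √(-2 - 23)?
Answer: 1080 - √(-1023 + 45*I)/3 ≈ 1079.8 - 10.664*I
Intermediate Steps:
n(m) = -m/3
B = 2 - 5*I (B = 2 - √(-2 - 23) = 2 - √(-25) = 2 - 5*I ≈ 2.0 - 5.0*I)
d = 163/3 + 5*I (d = -⅓*2 + (57 - (2 - 5*I)) = -⅔ + (57 + (-2 + 5*I)) = -⅔ + (55 + 5*I) = 163/3 + 5*I ≈ 54.333 + 5.0*I)
r(P) = √(-168 + P)
(36*(-6))*(-5) - r(d) = (36*(-6))*(-5) - √(-168 + (163/3 + 5*I)) = -216*(-5) - √(-341/3 + 5*I) = 1080 - √(-341/3 + 5*I)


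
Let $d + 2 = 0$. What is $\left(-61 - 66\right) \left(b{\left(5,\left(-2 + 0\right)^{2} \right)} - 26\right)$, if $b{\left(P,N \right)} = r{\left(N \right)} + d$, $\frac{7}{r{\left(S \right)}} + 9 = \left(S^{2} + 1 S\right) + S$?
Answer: $\frac{52451}{15} \approx 3496.7$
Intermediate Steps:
$r{\left(S \right)} = \frac{7}{-9 + S^{2} + 2 S}$ ($r{\left(S \right)} = \frac{7}{-9 + \left(\left(S^{2} + 1 S\right) + S\right)} = \frac{7}{-9 + \left(\left(S^{2} + S\right) + S\right)} = \frac{7}{-9 + \left(\left(S + S^{2}\right) + S\right)} = \frac{7}{-9 + \left(S^{2} + 2 S\right)} = \frac{7}{-9 + S^{2} + 2 S}$)
$d = -2$ ($d = -2 + 0 = -2$)
$b{\left(P,N \right)} = -2 + \frac{7}{-9 + N^{2} + 2 N}$ ($b{\left(P,N \right)} = \frac{7}{-9 + N^{2} + 2 N} - 2 = -2 + \frac{7}{-9 + N^{2} + 2 N}$)
$\left(-61 - 66\right) \left(b{\left(5,\left(-2 + 0\right)^{2} \right)} - 26\right) = \left(-61 - 66\right) \left(\frac{25 - 4 \left(-2 + 0\right)^{2} - 2 \left(\left(-2 + 0\right)^{2}\right)^{2}}{-9 + \left(\left(-2 + 0\right)^{2}\right)^{2} + 2 \left(-2 + 0\right)^{2}} - 26\right) = - 127 \left(\frac{25 - 4 \left(-2\right)^{2} - 2 \left(\left(-2\right)^{2}\right)^{2}}{-9 + \left(\left(-2\right)^{2}\right)^{2} + 2 \left(-2\right)^{2}} - 26\right) = - 127 \left(\frac{25 - 16 - 2 \cdot 4^{2}}{-9 + 4^{2} + 2 \cdot 4} - 26\right) = - 127 \left(\frac{25 - 16 - 32}{-9 + 16 + 8} - 26\right) = - 127 \left(\frac{25 - 16 - 32}{15} - 26\right) = - 127 \left(\frac{1}{15} \left(-23\right) - 26\right) = - 127 \left(- \frac{23}{15} - 26\right) = \left(-127\right) \left(- \frac{413}{15}\right) = \frac{52451}{15}$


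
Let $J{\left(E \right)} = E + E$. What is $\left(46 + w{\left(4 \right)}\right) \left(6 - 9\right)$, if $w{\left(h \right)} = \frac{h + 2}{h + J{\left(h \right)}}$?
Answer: $- \frac{279}{2} \approx -139.5$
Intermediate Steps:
$J{\left(E \right)} = 2 E$
$w{\left(h \right)} = \frac{2 + h}{3 h}$ ($w{\left(h \right)} = \frac{h + 2}{h + 2 h} = \frac{2 + h}{3 h}$)
$\left(46 + w{\left(4 \right)}\right) \left(6 - 9\right) = \left(46 + \frac{2 + 4}{3 \cdot 4}\right) \left(6 - 9\right) = \left(46 + \frac{1}{3} \cdot \frac{1}{4} \cdot 6\right) \left(6 - 9\right) = \left(46 + \frac{1}{2}\right) \left(-3\right) = \frac{93}{2} \left(-3\right) = - \frac{279}{2}$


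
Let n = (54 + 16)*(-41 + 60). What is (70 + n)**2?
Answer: 1960000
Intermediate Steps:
n = 1330 (n = 70*19 = 1330)
(70 + n)**2 = (70 + 1330)**2 = 1400**2 = 1960000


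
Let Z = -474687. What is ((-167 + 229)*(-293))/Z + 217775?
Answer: 103374979591/474687 ≈ 2.1778e+5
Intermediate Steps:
((-167 + 229)*(-293))/Z + 217775 = ((-167 + 229)*(-293))/(-474687) + 217775 = (62*(-293))*(-1/474687) + 217775 = -18166*(-1/474687) + 217775 = 18166/474687 + 217775 = 103374979591/474687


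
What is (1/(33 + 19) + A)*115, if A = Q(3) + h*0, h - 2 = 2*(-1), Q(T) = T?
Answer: 18055/52 ≈ 347.21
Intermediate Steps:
h = 0 (h = 2 + 2*(-1) = 2 - 2 = 0)
A = 3 (A = 3 + 0*0 = 3 + 0 = 3)
(1/(33 + 19) + A)*115 = (1/(33 + 19) + 3)*115 = (1/52 + 3)*115 = (157/52)*115 = 18055/52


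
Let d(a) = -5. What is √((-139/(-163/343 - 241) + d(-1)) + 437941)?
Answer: √3004308968421538/82826 ≈ 661.77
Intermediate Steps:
√((-139/(-163/343 - 241) + d(-1)) + 437941) = √((-139/(-163/343 - 241) - 5) + 437941) = √((-139/(-82826/343) - 5) + 437941) = √((-139*(-343/82826) - 5) + 437941) = √((47677/82826 - 5) + 437941) = √(-366453/82826 + 437941) = √(36272534813/82826) = √3004308968421538/82826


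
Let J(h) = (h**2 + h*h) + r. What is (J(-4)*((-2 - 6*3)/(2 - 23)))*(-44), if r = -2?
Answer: -8800/7 ≈ -1257.1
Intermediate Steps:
J(h) = -2 + 2*h**2 (J(h) = (h**2 + h*h) - 2 = (h**2 + h**2) - 2 = 2*h**2 - 2 = -2 + 2*h**2)
(J(-4)*((-2 - 6*3)/(2 - 23)))*(-44) = ((-2 + 2*(-4)**2)*((-2 - 6*3)/(2 - 23)))*(-44) = ((-2 + 2*16)*((-2 - 18)/(-21)))*(-44) = ((-2 + 32)*(-20*(-1/21)))*(-44) = (30*(20/21))*(-44) = (200/7)*(-44) = -8800/7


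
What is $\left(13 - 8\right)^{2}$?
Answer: $25$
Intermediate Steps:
$\left(13 - 8\right)^{2} = 5^{2} = 25$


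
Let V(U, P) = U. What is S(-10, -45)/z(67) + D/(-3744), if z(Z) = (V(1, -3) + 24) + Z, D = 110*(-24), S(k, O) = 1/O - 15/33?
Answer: 207191/296010 ≈ 0.69995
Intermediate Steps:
S(k, O) = -5/11 + 1/O (S(k, O) = 1/O - 15*1/33 = 1/O - 5/11 = -5/11 + 1/O)
D = -2640
z(Z) = 25 + Z (z(Z) = (1 + 24) + Z = 25 + Z)
S(-10, -45)/z(67) + D/(-3744) = (-5/11 + 1/(-45))/(25 + 67) - 2640/(-3744) = (-5/11 - 1/45)/92 - 2640*(-1/3744) = -236/495*1/92 + 55/78 = -59/11385 + 55/78 = 207191/296010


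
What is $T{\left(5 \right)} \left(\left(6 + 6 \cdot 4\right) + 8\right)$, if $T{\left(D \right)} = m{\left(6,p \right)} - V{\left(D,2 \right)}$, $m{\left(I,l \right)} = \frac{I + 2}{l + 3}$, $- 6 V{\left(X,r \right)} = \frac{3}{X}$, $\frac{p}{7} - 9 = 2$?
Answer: $\frac{38}{5} \approx 7.6$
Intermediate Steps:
$p = 77$ ($p = 63 + 7 \cdot 2 = 63 + 14 = 77$)
$V{\left(X,r \right)} = - \frac{1}{2 X}$ ($V{\left(X,r \right)} = - \frac{3 \frac{1}{X}}{6} = - \frac{1}{2 X}$)
$m{\left(I,l \right)} = \frac{2 + I}{3 + l}$
$T{\left(D \right)} = \frac{1}{10} + \frac{1}{2 D}$ ($T{\left(D \right)} = \frac{2 + 6}{3 + 77} - - \frac{1}{2 D} = \frac{1}{80} \cdot 8 + \frac{1}{2 D} = \frac{1}{10} + \frac{1}{2 D}$)
$T{\left(5 \right)} \left(\left(6 + 6 \cdot 4\right) + 8\right) = \frac{5 + 5}{10 \cdot 5} \left(\left(6 + 6 \cdot 4\right) + 8\right) = \frac{1}{10} \cdot \frac{1}{5} \cdot 10 \left(\left(6 + 24\right) + 8\right) = \frac{30 + 8}{5} = \frac{1}{5} \cdot 38 = \frac{38}{5}$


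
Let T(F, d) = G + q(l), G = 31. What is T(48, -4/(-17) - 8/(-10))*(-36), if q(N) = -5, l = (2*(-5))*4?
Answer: -936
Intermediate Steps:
l = -40 (l = -10*4 = -40)
T(F, d) = 26 (T(F, d) = 31 - 5 = 26)
T(48, -4/(-17) - 8/(-10))*(-36) = 26*(-36) = -936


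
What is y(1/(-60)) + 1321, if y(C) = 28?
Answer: 1349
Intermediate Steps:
y(1/(-60)) + 1321 = 28 + 1321 = 1349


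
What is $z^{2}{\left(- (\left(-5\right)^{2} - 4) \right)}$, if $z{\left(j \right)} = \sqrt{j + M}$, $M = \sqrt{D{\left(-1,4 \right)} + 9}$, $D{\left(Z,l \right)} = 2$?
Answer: $-21 + \sqrt{11} \approx -17.683$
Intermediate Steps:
$M = \sqrt{11}$ ($M = \sqrt{2 + 9} = \sqrt{11} \approx 3.3166$)
$z{\left(j \right)} = \sqrt{j + \sqrt{11}}$
$z^{2}{\left(- (\left(-5\right)^{2} - 4) \right)} = \left(\sqrt{- (\left(-5\right)^{2} - 4) + \sqrt{11}}\right)^{2} = \left(\sqrt{- (25 - 4) + \sqrt{11}}\right)^{2} = \left(\sqrt{\left(-1\right) 21 + \sqrt{11}}\right)^{2} = \left(\sqrt{-21 + \sqrt{11}}\right)^{2} = -21 + \sqrt{11}$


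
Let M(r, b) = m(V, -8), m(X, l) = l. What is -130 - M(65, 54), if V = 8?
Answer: -122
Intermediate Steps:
M(r, b) = -8
-130 - M(65, 54) = -130 - 1*(-8) = -130 + 8 = -122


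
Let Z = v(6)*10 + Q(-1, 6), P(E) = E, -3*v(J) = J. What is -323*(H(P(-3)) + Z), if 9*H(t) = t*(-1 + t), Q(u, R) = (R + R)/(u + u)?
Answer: 23902/3 ≈ 7967.3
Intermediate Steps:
v(J) = -J/3
Q(u, R) = R/u (Q(u, R) = (2*R)/((2*u)) = (2*R)*(1/(2*u)) = R/u)
Z = -26 (Z = -⅓*6*10 + 6/(-1) = -2*10 + 6*(-1) = -20 - 6 = -26)
H(t) = t*(-1 + t)/9 (H(t) = (t*(-1 + t))/9 = t*(-1 + t)/9)
-323*(H(P(-3)) + Z) = -323*((⅑)*(-3)*(-1 - 3) - 26) = -323*((⅑)*(-3)*(-4) - 26) = -323*(4/3 - 26) = -323*(-74/3) = 23902/3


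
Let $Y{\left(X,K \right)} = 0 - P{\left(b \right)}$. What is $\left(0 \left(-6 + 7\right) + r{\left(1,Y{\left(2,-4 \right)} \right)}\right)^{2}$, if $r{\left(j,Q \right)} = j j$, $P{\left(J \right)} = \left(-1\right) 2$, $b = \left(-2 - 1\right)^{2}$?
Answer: $1$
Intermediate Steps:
$b = 9$ ($b = \left(-3\right)^{2} = 9$)
$P{\left(J \right)} = -2$
$Y{\left(X,K \right)} = 2$ ($Y{\left(X,K \right)} = 0 - -2 = 0 + 2 = 2$)
$r{\left(j,Q \right)} = j^{2}$
$\left(0 \left(-6 + 7\right) + r{\left(1,Y{\left(2,-4 \right)} \right)}\right)^{2} = \left(0 \left(-6 + 7\right) + 1^{2}\right)^{2} = \left(0 \cdot 1 + 1\right)^{2} = \left(0 + 1\right)^{2} = 1^{2} = 1$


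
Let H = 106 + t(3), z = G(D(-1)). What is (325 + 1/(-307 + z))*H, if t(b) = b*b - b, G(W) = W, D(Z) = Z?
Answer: 400396/11 ≈ 36400.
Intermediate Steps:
z = -1
t(b) = b**2 - b
H = 112 (H = 106 + 3*(-1 + 3) = 106 + 3*2 = 106 + 6 = 112)
(325 + 1/(-307 + z))*H = (325 + 1/(-307 - 1))*112 = (325 + 1/(-308))*112 = (325 - 1/308)*112 = (100099/308)*112 = 400396/11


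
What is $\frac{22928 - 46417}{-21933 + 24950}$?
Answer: $- \frac{23489}{3017} \approx -7.7855$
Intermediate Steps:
$\frac{22928 - 46417}{-21933 + 24950} = - \frac{23489}{3017}$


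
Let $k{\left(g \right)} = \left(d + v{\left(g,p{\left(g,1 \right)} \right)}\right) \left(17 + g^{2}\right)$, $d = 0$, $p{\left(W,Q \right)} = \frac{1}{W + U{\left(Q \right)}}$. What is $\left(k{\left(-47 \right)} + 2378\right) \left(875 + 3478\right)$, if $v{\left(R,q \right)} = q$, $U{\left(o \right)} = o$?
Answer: $\frac{233238093}{23} \approx 1.0141 \cdot 10^{7}$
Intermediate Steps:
$p{\left(W,Q \right)} = \frac{1}{Q + W}$ ($p{\left(W,Q \right)} = \frac{1}{W + Q} = \frac{1}{Q + W}$)
$k{\left(g \right)} = \frac{17 + g^{2}}{1 + g}$ ($k{\left(g \right)} = \left(0 + \frac{1}{1 + g}\right) \left(17 + g^{2}\right) = \frac{17 + g^{2}}{1 + g}$)
$\left(k{\left(-47 \right)} + 2378\right) \left(875 + 3478\right) = \left(\frac{17 + \left(-47\right)^{2}}{1 - 47} + 2378\right) \left(875 + 3478\right) = \left(\frac{17 + 2209}{-46} + 2378\right) 4353 = \left(\left(- \frac{1}{46}\right) 2226 + 2378\right) 4353 = \left(- \frac{1113}{23} + 2378\right) 4353 = \frac{53581}{23} \cdot 4353 = \frac{233238093}{23}$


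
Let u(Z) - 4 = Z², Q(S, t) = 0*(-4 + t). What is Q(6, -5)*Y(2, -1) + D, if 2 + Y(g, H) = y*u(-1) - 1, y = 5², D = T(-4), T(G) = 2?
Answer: 2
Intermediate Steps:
D = 2
Q(S, t) = 0
y = 25
u(Z) = 4 + Z²
Y(g, H) = 122 (Y(g, H) = -2 + (25*(4 + (-1)²) - 1) = -2 + (25*(4 + 1) - 1) = -2 + (25*5 - 1) = -2 + (125 - 1) = -2 + 124 = 122)
Q(6, -5)*Y(2, -1) + D = 0*122 + 2 = 0 + 2 = 2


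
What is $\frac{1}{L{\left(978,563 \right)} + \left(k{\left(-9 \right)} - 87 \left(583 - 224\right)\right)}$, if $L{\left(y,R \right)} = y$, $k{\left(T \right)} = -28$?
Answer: $- \frac{1}{30283} \approx -3.3022 \cdot 10^{-5}$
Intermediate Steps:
$\frac{1}{L{\left(978,563 \right)} + \left(k{\left(-9 \right)} - 87 \left(583 - 224\right)\right)} = \frac{1}{978 - \left(28 + 87 \left(583 - 224\right)\right)} = \frac{1}{978 - 31261} = \frac{1}{-30283} = - \frac{1}{30283}$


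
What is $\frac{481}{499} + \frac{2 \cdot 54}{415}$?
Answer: $\frac{253507}{207085} \approx 1.2242$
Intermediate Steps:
$\frac{481}{499} + \frac{2 \cdot 54}{415} = 481 \cdot \frac{1}{499} + 108 \cdot \frac{1}{415} = \frac{481}{499} + \frac{108}{415} = \frac{253507}{207085}$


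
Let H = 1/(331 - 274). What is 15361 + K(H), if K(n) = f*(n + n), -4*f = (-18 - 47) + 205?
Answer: 875507/57 ≈ 15360.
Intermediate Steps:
f = -35 (f = -((-18 - 47) + 205)/4 = -(-65 + 205)/4 = -¼*140 = -35)
H = 1/57 ≈ 0.017544
K(n) = -70*n (K(n) = -35*(n + n) = -70*n)
15361 + K(H) = 15361 - 70*1/57 = 15361 - 70/57 = 875507/57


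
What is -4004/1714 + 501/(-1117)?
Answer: -2665591/957269 ≈ -2.7846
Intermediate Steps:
-4004/1714 + 501/(-1117) = -4004*1/1714 + 501*(-1/1117) = -2002/857 - 501/1117 = -2665591/957269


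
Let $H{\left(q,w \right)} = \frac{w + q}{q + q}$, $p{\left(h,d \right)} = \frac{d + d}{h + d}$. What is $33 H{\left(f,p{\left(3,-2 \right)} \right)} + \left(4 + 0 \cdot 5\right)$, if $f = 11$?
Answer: $\frac{29}{2} \approx 14.5$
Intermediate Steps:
$p{\left(h,d \right)} = \frac{2 d}{d + h}$
$H{\left(q,w \right)} = \frac{q + w}{2 q}$
$33 H{\left(f,p{\left(3,-2 \right)} \right)} + \left(4 + 0 \cdot 5\right) = 33 \frac{11 + 2 \left(-2\right) \frac{1}{-2 + 3}}{2 \cdot 11} + \left(4 + 0 \cdot 5\right) = 33 \cdot \frac{1}{2} \cdot \frac{1}{11} \left(11 + 2 \left(-2\right) 1^{-1}\right) + \left(4 + 0\right) = 33 \cdot \frac{1}{2} \cdot \frac{1}{11} \left(11 + 2 \left(-2\right) 1\right) + 4 = 33 \cdot \frac{1}{2} \cdot \frac{1}{11} \left(11 - 4\right) + 4 = 33 \cdot \frac{1}{2} \cdot \frac{1}{11} \cdot 7 + 4 = 33 \cdot \frac{7}{22} + 4 = \frac{21}{2} + 4 = \frac{29}{2}$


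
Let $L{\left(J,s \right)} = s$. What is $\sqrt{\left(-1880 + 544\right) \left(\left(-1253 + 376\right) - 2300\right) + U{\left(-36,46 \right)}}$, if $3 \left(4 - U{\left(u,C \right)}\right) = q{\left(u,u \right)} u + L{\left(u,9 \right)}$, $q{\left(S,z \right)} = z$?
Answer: $\sqrt{4244041} \approx 2060.1$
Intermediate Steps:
$U{\left(u,C \right)} = 1 - \frac{u^{2}}{3}$ ($U{\left(u,C \right)} = 4 - \frac{u u + 9}{3} = 4 - \frac{u^{2} + 9}{3} = 4 - \frac{9 + u^{2}}{3} = 4 - \left(3 + \frac{u^{2}}{3}\right) = 1 - \frac{u^{2}}{3}$)
$\sqrt{\left(-1880 + 544\right) \left(\left(-1253 + 376\right) - 2300\right) + U{\left(-36,46 \right)}} = \sqrt{\left(-1880 + 544\right) \left(\left(-1253 + 376\right) - 2300\right) + \left(1 - \frac{\left(-36\right)^{2}}{3}\right)} = \sqrt{- 1336 \left(-877 - 2300\right) + \left(1 - 432\right)} = \sqrt{\left(-1336\right) \left(-3177\right) + \left(1 - 432\right)} = \sqrt{4244472 - 431} = \sqrt{4244041}$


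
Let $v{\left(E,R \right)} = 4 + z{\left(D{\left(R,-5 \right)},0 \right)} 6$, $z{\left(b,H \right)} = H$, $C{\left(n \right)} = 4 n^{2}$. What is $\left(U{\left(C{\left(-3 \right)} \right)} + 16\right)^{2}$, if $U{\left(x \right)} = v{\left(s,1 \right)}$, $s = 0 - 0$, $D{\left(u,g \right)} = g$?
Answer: $400$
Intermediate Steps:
$s = 0$ ($s = 0 + 0 = 0$)
$v{\left(E,R \right)} = 4$ ($v{\left(E,R \right)} = 4 + 0 \cdot 6 = 4 + 0 = 4$)
$U{\left(x \right)} = 4$
$\left(U{\left(C{\left(-3 \right)} \right)} + 16\right)^{2} = \left(4 + 16\right)^{2} = 20^{2} = 400$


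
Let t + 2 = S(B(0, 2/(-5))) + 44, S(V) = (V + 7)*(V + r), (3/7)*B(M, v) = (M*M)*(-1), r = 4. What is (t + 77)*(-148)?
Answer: -21756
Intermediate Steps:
B(M, v) = -7*M²/3 (B(M, v) = 7*((M*M)*(-1))/3 = 7*(M²*(-1))/3 = 7*(-M²)/3 = -7*M²/3)
S(V) = (4 + V)*(7 + V) (S(V) = (V + 7)*(V + 4) = (7 + V)*(4 + V) = (4 + V)*(7 + V))
t = 70 (t = -2 + ((28 + (-7/3*0²)² + 11*(-7/3*0²)) + 44) = -2 + ((28 + (-7/3*0)² + 11*(-7/3*0)) + 44) = -2 + ((28 + 0² + 11*0) + 44) = -2 + ((28 + 0 + 0) + 44) = -2 + (28 + 44) = -2 + 72 = 70)
(t + 77)*(-148) = (70 + 77)*(-148) = 147*(-148) = -21756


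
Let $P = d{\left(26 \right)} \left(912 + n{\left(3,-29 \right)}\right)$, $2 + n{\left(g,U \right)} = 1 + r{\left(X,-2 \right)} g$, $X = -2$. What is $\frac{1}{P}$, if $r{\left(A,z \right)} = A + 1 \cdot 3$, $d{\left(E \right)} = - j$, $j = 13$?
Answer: $- \frac{1}{11882} \approx -8.4161 \cdot 10^{-5}$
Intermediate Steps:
$d{\left(E \right)} = -13$ ($d{\left(E \right)} = \left(-1\right) 13 = -13$)
$r{\left(A,z \right)} = 3 + A$ ($r{\left(A,z \right)} = A + 3 = 3 + A$)
$n{\left(g,U \right)} = -1 + g$ ($n{\left(g,U \right)} = -2 + \left(1 + \left(3 - 2\right) g\right) = -2 + \left(1 + 1 g\right) = -2 + \left(1 + g\right) = -1 + g$)
$P = -11882$ ($P = - 13 \left(912 + \left(-1 + 3\right)\right) = - 13 \left(912 + 2\right) = \left(-13\right) 914 = -11882$)
$\frac{1}{P} = \frac{1}{-11882} = - \frac{1}{11882}$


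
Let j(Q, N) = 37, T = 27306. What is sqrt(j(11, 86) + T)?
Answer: sqrt(27343) ≈ 165.36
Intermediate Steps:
sqrt(j(11, 86) + T) = sqrt(37 + 27306) = sqrt(27343)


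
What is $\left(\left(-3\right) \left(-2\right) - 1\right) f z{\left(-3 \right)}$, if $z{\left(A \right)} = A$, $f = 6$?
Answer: $-90$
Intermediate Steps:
$\left(\left(-3\right) \left(-2\right) - 1\right) f z{\left(-3 \right)} = \left(\left(-3\right) \left(-2\right) - 1\right) 6 \left(-3\right) = \left(6 - 1\right) 6 \left(-3\right) = 5 \cdot 6 \left(-3\right) = 30 \left(-3\right) = -90$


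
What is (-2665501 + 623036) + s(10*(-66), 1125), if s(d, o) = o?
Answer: -2041340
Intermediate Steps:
(-2665501 + 623036) + s(10*(-66), 1125) = (-2665501 + 623036) + 1125 = -2042465 + 1125 = -2041340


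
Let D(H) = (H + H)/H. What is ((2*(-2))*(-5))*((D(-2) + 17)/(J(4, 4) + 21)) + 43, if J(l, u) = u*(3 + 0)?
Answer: 1799/33 ≈ 54.515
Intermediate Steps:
J(l, u) = 3*u (J(l, u) = u*3 = 3*u)
D(H) = 2 (D(H) = (2*H)/H = 2)
((2*(-2))*(-5))*((D(-2) + 17)/(J(4, 4) + 21)) + 43 = ((2*(-2))*(-5))*((2 + 17)/(3*4 + 21)) + 43 = (-4*(-5))*(19/(12 + 21)) + 43 = 20*(19/33) + 43 = 380/33 + 43 = 1799/33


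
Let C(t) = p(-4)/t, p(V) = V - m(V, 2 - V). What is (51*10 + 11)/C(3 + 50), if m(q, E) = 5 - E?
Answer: -27613/3 ≈ -9204.3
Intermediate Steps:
p(V) = -3 (p(V) = V - (5 - (2 - V)) = V - (5 + (-2 + V)) = V - (3 + V) = V + (-3 - V) = -3)
C(t) = -3/t
(51*10 + 11)/C(3 + 50) = (51*10 + 11)/((-3/(3 + 50))) = (510 + 11)/((-3/53)) = 521/((-3*1/53)) = 521/(-3/53) = 521*(-53/3) = -27613/3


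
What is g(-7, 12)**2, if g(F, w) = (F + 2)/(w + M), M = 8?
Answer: 1/16 ≈ 0.062500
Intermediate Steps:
g(F, w) = (2 + F)/(8 + w) (g(F, w) = (F + 2)/(w + 8) = (2 + F)/(8 + w))
g(-7, 12)**2 = ((2 - 7)/(8 + 12))**2 = (-5/20)**2 = ((1/20)*(-5))**2 = (-1/4)**2 = 1/16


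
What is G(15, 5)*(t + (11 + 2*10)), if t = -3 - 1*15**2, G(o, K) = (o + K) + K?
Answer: -4925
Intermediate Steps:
G(o, K) = o + 2*K (G(o, K) = (K + o) + K = o + 2*K)
t = -228 (t = -3 - 1*225 = -3 - 225 = -228)
G(15, 5)*(t + (11 + 2*10)) = (15 + 2*5)*(-228 + (11 + 2*10)) = (15 + 10)*(-228 + (11 + 20)) = 25*(-228 + 31) = 25*(-197) = -4925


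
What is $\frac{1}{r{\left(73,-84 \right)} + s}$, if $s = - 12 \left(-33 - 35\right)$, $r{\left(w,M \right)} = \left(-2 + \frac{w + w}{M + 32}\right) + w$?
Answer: $\frac{26}{22989} \approx 0.001131$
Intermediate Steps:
$r{\left(w,M \right)} = -2 + w + \frac{2 w}{32 + M}$ ($r{\left(w,M \right)} = \left(-2 + \frac{2 w}{32 + M}\right) + w = -2 + w + \frac{2 w}{32 + M}$)
$s = 816$ ($s = \left(-12\right) \left(-68\right) = 816$)
$\frac{1}{r{\left(73,-84 \right)} + s} = \frac{1}{\frac{-64 - -168 + 34 \cdot 73 - 6132}{32 - 84} + 816} = \frac{1}{\frac{-64 + 168 + 2482 - 6132}{-52} + 816} = \frac{1}{\left(- \frac{1}{52}\right) \left(-3546\right) + 816} = \frac{1}{\frac{1773}{26} + 816} = \frac{1}{\frac{22989}{26}} = \frac{26}{22989}$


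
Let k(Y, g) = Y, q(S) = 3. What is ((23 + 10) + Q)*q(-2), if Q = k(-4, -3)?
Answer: 87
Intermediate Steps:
Q = -4
((23 + 10) + Q)*q(-2) = ((23 + 10) - 4)*3 = (33 - 4)*3 = 29*3 = 87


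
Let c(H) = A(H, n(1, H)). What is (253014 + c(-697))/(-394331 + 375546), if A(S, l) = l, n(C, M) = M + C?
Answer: -252318/18785 ≈ -13.432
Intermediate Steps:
n(C, M) = C + M
c(H) = 1 + H
(253014 + c(-697))/(-394331 + 375546) = (253014 + (1 - 697))/(-394331 + 375546) = (253014 - 696)/(-18785) = 252318*(-1/18785) = -252318/18785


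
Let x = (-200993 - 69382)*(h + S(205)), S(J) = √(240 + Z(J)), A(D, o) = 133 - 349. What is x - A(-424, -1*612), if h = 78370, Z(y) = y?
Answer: -21189288534 - 270375*√445 ≈ -2.1195e+10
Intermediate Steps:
A(D, o) = -216
S(J) = √(240 + J)
x = -21189288750 - 270375*√445 (x = (-200993 - 69382)*(78370 + √(240 + 205)) = -270375*(78370 + √445) = -21189288750 - 270375*√445 ≈ -2.1195e+10)
x - A(-424, -1*612) = (-21189288750 - 270375*√445) - 1*(-216) = (-21189288750 - 270375*√445) + 216 = -21189288534 - 270375*√445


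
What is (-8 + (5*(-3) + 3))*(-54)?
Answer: 1080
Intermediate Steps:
(-8 + (5*(-3) + 3))*(-54) = (-8 + (-15 + 3))*(-54) = (-8 - 12)*(-54) = -20*(-54) = 1080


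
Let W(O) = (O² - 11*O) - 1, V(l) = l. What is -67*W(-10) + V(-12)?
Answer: -14015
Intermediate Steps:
W(O) = -1 + O² - 11*O
-67*W(-10) + V(-12) = -67*(-1 + (-10)² - 11*(-10)) - 12 = -67*(-1 + 100 + 110) - 12 = -67*209 - 12 = -14003 - 12 = -14015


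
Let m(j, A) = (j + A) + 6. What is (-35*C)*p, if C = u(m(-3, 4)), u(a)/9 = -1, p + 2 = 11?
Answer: 2835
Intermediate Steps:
p = 9 (p = -2 + 11 = 9)
m(j, A) = 6 + A + j (m(j, A) = (A + j) + 6 = 6 + A + j)
u(a) = -9 (u(a) = 9*(-1) = -9)
C = -9
(-35*C)*p = -35*(-9)*9 = 315*9 = 2835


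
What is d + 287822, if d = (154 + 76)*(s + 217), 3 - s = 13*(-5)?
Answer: 353372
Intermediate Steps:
s = 68 (s = 3 - 13*(-5) = 3 - 1*(-65) = 3 + 65 = 68)
d = 65550 (d = (154 + 76)*(68 + 217) = 230*285 = 65550)
d + 287822 = 65550 + 287822 = 353372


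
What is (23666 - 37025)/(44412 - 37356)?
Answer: -4453/2352 ≈ -1.8933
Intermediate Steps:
(23666 - 37025)/(44412 - 37356) = -13359/7056 = -13359*1/7056 = -4453/2352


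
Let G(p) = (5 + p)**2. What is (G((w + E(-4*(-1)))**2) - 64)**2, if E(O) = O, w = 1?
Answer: 698896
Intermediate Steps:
(G((w + E(-4*(-1)))**2) - 64)**2 = ((5 + (1 - 4*(-1))**2)**2 - 64)**2 = ((5 + (1 + 4)**2)**2 - 64)**2 = ((5 + 5**2)**2 - 64)**2 = ((5 + 25)**2 - 64)**2 = (30**2 - 64)**2 = (900 - 64)**2 = 836**2 = 698896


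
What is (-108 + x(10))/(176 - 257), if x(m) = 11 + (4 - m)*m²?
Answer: 697/81 ≈ 8.6049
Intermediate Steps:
x(m) = 11 + m²*(4 - m)
(-108 + x(10))/(176 - 257) = (-108 + (11 - 1*10³ + 4*10²))/(176 - 257) = (-108 + (11 - 1*1000 + 4*100))/(-81) = (-108 + (11 - 1000 + 400))*(-1/81) = (-108 - 589)*(-1/81) = -697*(-1/81) = 697/81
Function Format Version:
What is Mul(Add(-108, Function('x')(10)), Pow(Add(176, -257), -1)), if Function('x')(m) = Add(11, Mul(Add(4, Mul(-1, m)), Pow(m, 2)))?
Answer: Rational(697, 81) ≈ 8.6049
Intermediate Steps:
Function('x')(m) = Add(11, Mul(Pow(m, 2), Add(4, Mul(-1, m))))
Mul(Add(-108, Function('x')(10)), Pow(Add(176, -257), -1)) = Mul(Add(-108, Add(11, Mul(-1, Pow(10, 3)), Mul(4, Pow(10, 2)))), Pow(Add(176, -257), -1)) = Mul(Add(-108, Add(11, Mul(-1, 1000), Mul(4, 100))), Pow(-81, -1)) = Mul(Add(-108, Add(11, -1000, 400)), Rational(-1, 81)) = Mul(Add(-108, -589), Rational(-1, 81)) = Mul(-697, Rational(-1, 81)) = Rational(697, 81)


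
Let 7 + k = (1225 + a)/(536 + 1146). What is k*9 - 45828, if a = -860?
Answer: -77185377/1682 ≈ -45889.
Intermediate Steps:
k = -11409/1682 (k = -7 + (1225 - 860)/(536 + 1146) = -7 + 365/1682 = -11409/1682 ≈ -6.7830)
k*9 - 45828 = -11409/1682*9 - 45828 = -102681/1682 - 45828 = -77185377/1682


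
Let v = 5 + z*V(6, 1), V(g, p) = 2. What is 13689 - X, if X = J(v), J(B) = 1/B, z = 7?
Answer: 260090/19 ≈ 13689.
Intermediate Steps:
v = 19 (v = 5 + 7*2 = 5 + 14 = 19)
X = 1/19 ≈ 0.052632
13689 - X = 13689 - 1*1/19 = 13689 - 1/19 = 260090/19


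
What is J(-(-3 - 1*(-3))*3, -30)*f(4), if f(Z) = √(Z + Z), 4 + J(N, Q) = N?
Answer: -8*√2 ≈ -11.314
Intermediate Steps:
J(N, Q) = -4 + N
f(Z) = √2*√Z (f(Z) = √(2*Z) = √2*√Z)
J(-(-3 - 1*(-3))*3, -30)*f(4) = (-4 - (-3 - 1*(-3))*3)*(√2*√4) = (-4 - (-3 + 3)*3)*(√2*2) = (-4 - 1*0*3)*(2*√2) = (-4 + 0*3)*(2*√2) = (-4 + 0)*(2*√2) = -8*√2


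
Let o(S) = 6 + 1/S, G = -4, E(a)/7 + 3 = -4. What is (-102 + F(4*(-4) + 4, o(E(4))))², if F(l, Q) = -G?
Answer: 9604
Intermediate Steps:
E(a) = -49 (E(a) = -21 + 7*(-4) = -21 - 28 = -49)
F(l, Q) = 4 (F(l, Q) = -1*(-4) = 4)
(-102 + F(4*(-4) + 4, o(E(4))))² = (-102 + 4)² = (-98)² = 9604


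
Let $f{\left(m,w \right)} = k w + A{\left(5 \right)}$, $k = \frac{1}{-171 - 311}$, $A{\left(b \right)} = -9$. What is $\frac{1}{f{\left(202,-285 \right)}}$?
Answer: $- \frac{482}{4053} \approx -0.11892$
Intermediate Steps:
$k = - \frac{1}{482}$ ($k = \frac{1}{-482} = - \frac{1}{482} \approx -0.0020747$)
$f{\left(m,w \right)} = -9 - \frac{w}{482}$ ($f{\left(m,w \right)} = - \frac{w}{482} - 9 = -9 - \frac{w}{482}$)
$\frac{1}{f{\left(202,-285 \right)}} = \frac{1}{-9 - - \frac{285}{482}} = \frac{1}{-9 + \frac{285}{482}} = \frac{1}{- \frac{4053}{482}} = - \frac{482}{4053}$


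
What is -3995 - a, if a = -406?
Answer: -3589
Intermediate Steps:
-3995 - a = -3995 - 1*(-406) = -3995 + 406 = -3589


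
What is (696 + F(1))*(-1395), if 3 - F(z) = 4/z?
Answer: -969525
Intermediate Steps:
F(z) = 3 - 4/z
(696 + F(1))*(-1395) = (696 + (3 - 4/1))*(-1395) = (696 + (3 - 4*1))*(-1395) = (696 + (3 - 4))*(-1395) = (696 - 1)*(-1395) = 695*(-1395) = -969525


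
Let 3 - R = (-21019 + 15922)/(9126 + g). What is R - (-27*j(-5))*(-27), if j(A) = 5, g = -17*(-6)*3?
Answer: -11448749/3144 ≈ -3641.5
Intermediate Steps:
g = 306 (g = 102*3 = 306)
R = 11131/3144 (R = 3 - (-21019 + 15922)/(9126 + 306) = 3 - (-5097)/9432 = 3 - 1*(-1699/3144) = 3 + 1699/3144 = 11131/3144 ≈ 3.5404)
R - (-27*j(-5))*(-27) = 11131/3144 - (-27*5)*(-27) = 11131/3144 - (-135)*(-27) = 11131/3144 - 1*3645 = 11131/3144 - 3645 = -11448749/3144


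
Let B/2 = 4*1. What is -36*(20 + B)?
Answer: -1008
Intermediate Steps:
B = 8 (B = 2*(4*1) = 2*4 = 8)
-36*(20 + B) = -36*(20 + 8) = -36*28 = -1008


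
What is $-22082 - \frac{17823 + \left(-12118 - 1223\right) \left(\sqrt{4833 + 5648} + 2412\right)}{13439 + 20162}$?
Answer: $- \frac{709816613}{33601} + \frac{13341 \sqrt{10481}}{33601} \approx -21084.0$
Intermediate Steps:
$-22082 - \frac{17823 + \left(-12118 - 1223\right) \left(\sqrt{4833 + 5648} + 2412\right)}{13439 + 20162} = -22082 - \frac{17823 - 13341 \left(\sqrt{10481} + 2412\right)}{33601} = -22082 - \left(17823 - 13341 \left(2412 + \sqrt{10481}\right)\right) \frac{1}{33601} = -22082 - \left(17823 - \left(32178492 + 13341 \sqrt{10481}\right)\right) \frac{1}{33601} = -22082 - \left(-32160669 - 13341 \sqrt{10481}\right) \frac{1}{33601} = -22082 - \left(- \frac{32160669}{33601} - \frac{13341 \sqrt{10481}}{33601}\right) = -22082 + \left(\frac{32160669}{33601} + \frac{13341 \sqrt{10481}}{33601}\right) = - \frac{709816613}{33601} + \frac{13341 \sqrt{10481}}{33601}$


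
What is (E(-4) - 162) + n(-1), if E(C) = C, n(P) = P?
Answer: -167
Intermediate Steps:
(E(-4) - 162) + n(-1) = (-4 - 162) - 1 = -166 - 1 = -167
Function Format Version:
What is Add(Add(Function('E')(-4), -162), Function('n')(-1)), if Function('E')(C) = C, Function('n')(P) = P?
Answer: -167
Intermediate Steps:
Add(Add(Function('E')(-4), -162), Function('n')(-1)) = Add(Add(-4, -162), -1) = Add(-166, -1) = -167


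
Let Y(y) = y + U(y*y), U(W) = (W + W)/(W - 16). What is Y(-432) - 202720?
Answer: -2369338448/11663 ≈ -2.0315e+5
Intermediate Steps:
U(W) = 2*W/(-16 + W) (U(W) = (2*W)/(-16 + W) = 2*W/(-16 + W))
Y(y) = y + 2*y**2/(-16 + y**2) (Y(y) = y + 2*(y*y)/(-16 + y*y) = y + 2*y**2/(-16 + y**2))
Y(-432) - 202720 = -432*(-16 + (-432)**2 + 2*(-432))/(-16 + (-432)**2) - 202720 = -432*(-16 + 186624 - 864)/(-16 + 186624) - 202720 = -432*185744/186608 - 202720 = -432*1/186608*185744 - 202720 = -5015088/11663 - 202720 = -2369338448/11663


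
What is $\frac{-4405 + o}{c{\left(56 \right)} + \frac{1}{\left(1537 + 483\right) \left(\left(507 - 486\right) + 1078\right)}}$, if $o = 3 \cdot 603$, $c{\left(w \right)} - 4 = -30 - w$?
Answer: $\frac{5763068080}{182038359} \approx 31.659$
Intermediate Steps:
$c{\left(w \right)} = -26 - w$ ($c{\left(w \right)} = 4 - \left(30 + w\right) = -26 - w$)
$o = 1809$
$\frac{-4405 + o}{c{\left(56 \right)} + \frac{1}{\left(1537 + 483\right) \left(\left(507 - 486\right) + 1078\right)}} = \frac{-4405 + 1809}{\left(-26 - 56\right) + \frac{1}{\left(1537 + 483\right) \left(\left(507 - 486\right) + 1078\right)}} = - \frac{2596}{\left(-26 - 56\right) + \frac{1}{2020 \left(21 + 1078\right)}} = - \frac{2596}{-82 + \frac{1}{2020 \cdot 1099}} = - \frac{2596}{-82 + \frac{1}{2219980}} = - \frac{2596}{- \frac{182038359}{2219980}} = \left(-2596\right) \left(- \frac{2219980}{182038359}\right) = \frac{5763068080}{182038359}$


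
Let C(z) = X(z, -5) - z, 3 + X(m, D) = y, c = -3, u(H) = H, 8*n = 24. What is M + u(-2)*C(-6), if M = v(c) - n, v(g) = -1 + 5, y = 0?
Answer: -5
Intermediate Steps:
n = 3 (n = (1/8)*24 = 3)
X(m, D) = -3 (X(m, D) = -3 + 0 = -3)
v(g) = 4
M = 1 (M = 4 - 1*3 = 4 - 3 = 1)
C(z) = -3 - z
M + u(-2)*C(-6) = 1 - 2*(-3 - 1*(-6)) = 1 - 2*(-3 + 6) = 1 - 2*3 = 1 - 6 = -5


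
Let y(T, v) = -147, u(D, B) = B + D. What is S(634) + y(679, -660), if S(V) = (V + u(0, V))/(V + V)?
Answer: -146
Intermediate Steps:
S(V) = 1 (S(V) = (V + (V + 0))/(V + V) = (V + V)/((2*V)) = (2*V)*(1/(2*V)) = 1)
S(634) + y(679, -660) = 1 - 147 = -146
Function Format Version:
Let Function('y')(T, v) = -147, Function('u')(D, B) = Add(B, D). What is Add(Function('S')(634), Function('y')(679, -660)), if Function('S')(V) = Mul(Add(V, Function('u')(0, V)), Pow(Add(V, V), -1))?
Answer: -146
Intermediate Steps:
Function('S')(V) = 1 (Function('S')(V) = Mul(Add(V, Add(V, 0)), Pow(Add(V, V), -1)) = Mul(Add(V, V), Pow(Mul(2, V), -1)) = Mul(Mul(2, V), Mul(Rational(1, 2), Pow(V, -1))) = 1)
Add(Function('S')(634), Function('y')(679, -660)) = Add(1, -147) = -146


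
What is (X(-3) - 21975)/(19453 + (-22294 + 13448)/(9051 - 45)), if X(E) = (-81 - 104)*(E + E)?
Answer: -93955095/87592436 ≈ -1.0726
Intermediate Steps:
X(E) = -370*E
(X(-3) - 21975)/(19453 + (-22294 + 13448)/(9051 - 45)) = (-370*(-3) - 21975)/(19453 + (-22294 + 13448)/(9051 - 45)) = (1110 - 21975)/(19453 - 8846/9006) = -20865/(19453 - 8846*1/9006) = -20865/(19453 - 4423/4503) = -20865/87592436/4503 = -20865*4503/87592436 = -93955095/87592436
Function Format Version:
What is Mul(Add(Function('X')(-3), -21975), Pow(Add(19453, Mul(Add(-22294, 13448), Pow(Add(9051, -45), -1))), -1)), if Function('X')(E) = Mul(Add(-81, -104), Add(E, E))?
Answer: Rational(-93955095, 87592436) ≈ -1.0726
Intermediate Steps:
Function('X')(E) = Mul(-370, E) (Function('X')(E) = Mul(-185, Mul(2, E)) = Mul(-370, E))
Mul(Add(Function('X')(-3), -21975), Pow(Add(19453, Mul(Add(-22294, 13448), Pow(Add(9051, -45), -1))), -1)) = Mul(Add(Mul(-370, -3), -21975), Pow(Add(19453, Mul(Add(-22294, 13448), Pow(Add(9051, -45), -1))), -1)) = Mul(Add(1110, -21975), Pow(Add(19453, Mul(-8846, Pow(9006, -1))), -1)) = Mul(-20865, Pow(Add(19453, Mul(-8846, Rational(1, 9006))), -1)) = Mul(-20865, Pow(Add(19453, Rational(-4423, 4503)), -1)) = Mul(-20865, Pow(Rational(87592436, 4503), -1)) = Mul(-20865, Rational(4503, 87592436)) = Rational(-93955095, 87592436)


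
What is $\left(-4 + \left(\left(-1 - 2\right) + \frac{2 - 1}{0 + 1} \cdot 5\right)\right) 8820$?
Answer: $-17640$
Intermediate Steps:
$\left(-4 + \left(\left(-1 - 2\right) + \frac{2 - 1}{0 + 1} \cdot 5\right)\right) 8820 = \left(-4 - \left(3 - 1 \cdot 1^{-1} \cdot 5\right)\right) 8820 = \left(-4 - \left(3 - 1 \cdot 1 \cdot 5\right)\right) 8820 = \left(-4 + \left(-3 + 1 \cdot 5\right)\right) 8820 = \left(-4 + \left(-3 + 5\right)\right) 8820 = \left(-4 + 2\right) 8820 = \left(-2\right) 8820 = -17640$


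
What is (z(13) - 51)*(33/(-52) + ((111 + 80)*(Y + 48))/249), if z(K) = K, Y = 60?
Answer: -6741447/2158 ≈ -3123.9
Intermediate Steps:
(z(13) - 51)*(33/(-52) + ((111 + 80)*(Y + 48))/249) = (13 - 51)*(33/(-52) + ((111 + 80)*(60 + 48))/249) = -38*(33*(-1/52) + (191*108)*(1/249)) = -38*(-33/52 + 20628*(1/249)) = -38*(-33/52 + 6876/83) = -38*354813/4316 = -6741447/2158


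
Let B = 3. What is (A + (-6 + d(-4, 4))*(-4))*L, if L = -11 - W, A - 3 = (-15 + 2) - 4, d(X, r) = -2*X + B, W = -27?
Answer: -544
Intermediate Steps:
d(X, r) = 3 - 2*X (d(X, r) = -2*X + 3 = 3 - 2*X)
A = -14 (A = 3 + ((-15 + 2) - 4) = 3 + (-13 - 4) = 3 - 17 = -14)
L = 16 (L = -11 - 1*(-27) = -11 + 27 = 16)
(A + (-6 + d(-4, 4))*(-4))*L = (-14 + (-6 + (3 - 2*(-4)))*(-4))*16 = (-14 + (-6 + (3 + 8))*(-4))*16 = (-14 + (-6 + 11)*(-4))*16 = (-14 + 5*(-4))*16 = (-14 - 20)*16 = -34*16 = -544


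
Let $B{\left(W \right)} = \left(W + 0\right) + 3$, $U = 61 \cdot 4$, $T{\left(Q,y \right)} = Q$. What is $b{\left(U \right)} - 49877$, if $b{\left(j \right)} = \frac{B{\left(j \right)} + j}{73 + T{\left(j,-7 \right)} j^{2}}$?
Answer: $- \frac{724556046098}{14526857} \approx -49877.0$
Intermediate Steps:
$U = 244$
$B{\left(W \right)} = 3 + W$ ($B{\left(W \right)} = W + 3 = 3 + W$)
$b{\left(j \right)} = \frac{3 + 2 j}{73 + j^{3}}$ ($b{\left(j \right)} = \frac{\left(3 + j\right) + j}{73 + j j^{2}} = \frac{3 + 2 j}{73 + j^{3}}$)
$b{\left(U \right)} - 49877 = \frac{3 + 2 \cdot 244}{73 + 244^{3}} - 49877 = \frac{3 + 488}{73 + 14526784} - 49877 = \frac{1}{14526857} \cdot 491 - 49877 = \frac{491}{14526857} - 49877 = - \frac{724556046098}{14526857}$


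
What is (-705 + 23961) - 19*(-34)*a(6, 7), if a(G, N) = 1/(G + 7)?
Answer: 302974/13 ≈ 23306.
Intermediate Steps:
a(G, N) = 1/(7 + G)
(-705 + 23961) - 19*(-34)*a(6, 7) = (-705 + 23961) - 19*(-34)/(7 + 6) = 23256 - (-646)/13 = 23256 - 1*(-646/13) = 23256 + 646/13 = 302974/13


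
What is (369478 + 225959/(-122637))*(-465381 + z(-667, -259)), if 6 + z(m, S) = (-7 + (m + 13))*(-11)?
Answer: -20757899095279132/122637 ≈ -1.6926e+11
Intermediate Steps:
z(m, S) = -72 - 11*m (z(m, S) = -6 + (-7 + (m + 13))*(-11) = -6 + (-7 + (13 + m))*(-11) = -6 + (6 + m)*(-11) = -6 + (-66 - 11*m) = -72 - 11*m)
(369478 + 225959/(-122637))*(-465381 + z(-667, -259)) = (369478 + 225959/(-122637))*(-465381 + (-72 - 11*(-667))) = (369478 + 225959*(-1/122637))*(-465381 + (-72 + 7337)) = (369478 - 225959/122637)*(-465381 + 7265) = (45311447527/122637)*(-458116) = -20757899095279132/122637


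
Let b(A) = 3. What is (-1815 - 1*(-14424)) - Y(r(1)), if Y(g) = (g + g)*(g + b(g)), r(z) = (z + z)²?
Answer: 12553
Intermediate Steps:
r(z) = 4*z² (r(z) = (2*z)² = 4*z²)
Y(g) = 2*g*(3 + g) (Y(g) = (g + g)*(g + 3) = (2*g)*(3 + g) = 2*g*(3 + g))
(-1815 - 1*(-14424)) - Y(r(1)) = (-1815 - 1*(-14424)) - 2*4*1²*(3 + 4*1²) = (-1815 + 14424) - 2*4*1*(3 + 4*1) = 12609 - 2*4*(3 + 4) = 12609 - 2*4*7 = 12609 - 1*56 = 12609 - 56 = 12553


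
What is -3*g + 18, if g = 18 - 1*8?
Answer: -12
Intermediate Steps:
g = 10 (g = 18 - 8 = 10)
-3*g + 18 = -3*10 + 18 = -30 + 18 = -12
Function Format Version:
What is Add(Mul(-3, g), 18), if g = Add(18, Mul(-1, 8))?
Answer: -12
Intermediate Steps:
g = 10 (g = Add(18, -8) = 10)
Add(Mul(-3, g), 18) = Add(Mul(-3, 10), 18) = Add(-30, 18) = -12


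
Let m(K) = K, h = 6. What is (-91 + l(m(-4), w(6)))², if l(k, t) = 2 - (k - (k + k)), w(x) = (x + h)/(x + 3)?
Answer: 8649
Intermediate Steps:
w(x) = (6 + x)/(3 + x) (w(x) = (x + 6)/(x + 3) = (6 + x)/(3 + x))
l(k, t) = 2 + k (l(k, t) = 2 - (k - 2*k) = 2 - (-1)*k = 2 + k)
(-91 + l(m(-4), w(6)))² = (-91 + (2 - 4))² = (-91 - 2)² = (-93)² = 8649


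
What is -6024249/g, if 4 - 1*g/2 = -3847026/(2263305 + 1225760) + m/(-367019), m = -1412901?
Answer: -7714371016677301515/3208881593738 ≈ -2.4041e+6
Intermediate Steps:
g = 3208881593738/1280553147235 (g = 8 - 2*(-3847026/(2263305 + 1225760) - 1412901/(-367019)) = 8 - 2*(-3847026/3489065 - 1412901*(-1/367019)) = 8 - 2*(-3847026*1/3489065 + 1412901/367019) = 8 - 2*(-3847026/3489065 + 1412901/367019) = 8 - 2*3517771792071/1280553147235 = 8 - 7035543584142/1280553147235 = 3208881593738/1280553147235 ≈ 2.5059)
-6024249/g = -6024249/3208881593738/1280553147235 = -6024249*1280553147235/3208881593738 = -7714371016677301515/3208881593738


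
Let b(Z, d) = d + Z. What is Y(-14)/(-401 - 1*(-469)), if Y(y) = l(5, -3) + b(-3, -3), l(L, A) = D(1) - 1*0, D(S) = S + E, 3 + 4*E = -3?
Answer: -13/136 ≈ -0.095588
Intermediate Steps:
E = -3/2 (E = -¾ + (¼)*(-3) = -¾ - ¾ = -3/2 ≈ -1.5000)
D(S) = -3/2 + S (D(S) = S - 3/2 = -3/2 + S)
b(Z, d) = Z + d
l(L, A) = -½ (l(L, A) = (-3/2 + 1) - 1*0 = -½ + 0 = -½)
Y(y) = -13/2 (Y(y) = -½ + (-3 - 3) = -½ - 6 = -13/2)
Y(-14)/(-401 - 1*(-469)) = -13/(2*(-401 - 1*(-469))) = -13/(2*(-401 + 469)) = -13/2/68 = -13/2*1/68 = -13/136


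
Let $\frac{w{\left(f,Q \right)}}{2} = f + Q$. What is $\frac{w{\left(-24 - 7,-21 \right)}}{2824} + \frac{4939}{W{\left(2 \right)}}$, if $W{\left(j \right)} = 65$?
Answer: $\frac{1742622}{22945} \approx 75.948$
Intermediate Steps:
$w{\left(f,Q \right)} = 2 Q + 2 f$ ($w{\left(f,Q \right)} = 2 \left(f + Q\right) = 2 \left(Q + f\right) = 2 Q + 2 f$)
$\frac{w{\left(-24 - 7,-21 \right)}}{2824} + \frac{4939}{W{\left(2 \right)}} = \frac{2 \left(-21\right) + 2 \left(-24 - 7\right)}{2824} + \frac{4939}{65} = \left(-42 + 2 \left(-24 - 7\right)\right) \frac{1}{2824} + 4939 \cdot \frac{1}{65} = \left(-42 + 2 \left(-31\right)\right) \frac{1}{2824} + \frac{4939}{65} = \left(-42 - 62\right) \frac{1}{2824} + \frac{4939}{65} = \left(-104\right) \frac{1}{2824} + \frac{4939}{65} = - \frac{13}{353} + \frac{4939}{65} = \frac{1742622}{22945}$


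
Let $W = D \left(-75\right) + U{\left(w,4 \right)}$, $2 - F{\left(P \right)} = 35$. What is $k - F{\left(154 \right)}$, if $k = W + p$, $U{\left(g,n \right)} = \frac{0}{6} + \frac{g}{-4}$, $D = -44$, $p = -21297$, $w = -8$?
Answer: $-17962$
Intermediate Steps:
$F{\left(P \right)} = -33$ ($F{\left(P \right)} = 2 - 35 = -33$)
$U{\left(g,n \right)} = - \frac{g}{4}$ ($U{\left(g,n \right)} = 0 \cdot \frac{1}{6} + g \left(- \frac{1}{4}\right) = 0 - \frac{g}{4} = - \frac{g}{4}$)
$W = 3302$ ($W = \left(-44\right) \left(-75\right) - -2 = 3300 + 2 = 3302$)
$k = -17995$ ($k = 3302 - 21297 = -17995$)
$k - F{\left(154 \right)} = -17995 - -33 = -17995 + 33 = -17962$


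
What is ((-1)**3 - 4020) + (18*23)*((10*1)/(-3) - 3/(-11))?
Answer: -58169/11 ≈ -5288.1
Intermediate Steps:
((-1)**3 - 4020) + (18*23)*((10*1)/(-3) - 3/(-11)) = (-1 - 4020) + 414*(10*(-1/3) - 3*(-1/11)) = -4021 + 414*(-10/3 + 3/11) = -4021 + 414*(-101/33) = -4021 - 13938/11 = -58169/11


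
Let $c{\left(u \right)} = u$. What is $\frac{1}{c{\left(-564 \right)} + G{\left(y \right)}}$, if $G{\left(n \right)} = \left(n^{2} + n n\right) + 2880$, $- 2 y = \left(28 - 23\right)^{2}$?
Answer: $\frac{2}{5257} \approx 0.00038045$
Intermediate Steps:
$y = - \frac{25}{2}$ ($y = - \frac{\left(28 - 23\right)^{2}}{2} = - \frac{5^{2}}{2} = \left(- \frac{1}{2}\right) 25 = - \frac{25}{2} \approx -12.5$)
$G{\left(n \right)} = 2880 + 2 n^{2}$ ($G{\left(n \right)} = \left(n^{2} + n^{2}\right) + 2880 = 2 n^{2} + 2880 = 2880 + 2 n^{2}$)
$\frac{1}{c{\left(-564 \right)} + G{\left(y \right)}} = \frac{1}{-564 + \left(2880 + 2 \left(- \frac{25}{2}\right)^{2}\right)} = \frac{1}{-564 + \left(2880 + 2 \cdot \frac{625}{4}\right)} = \frac{1}{-564 + \left(2880 + \frac{625}{2}\right)} = \frac{1}{-564 + \frac{6385}{2}} = \frac{1}{\frac{5257}{2}} = \frac{2}{5257}$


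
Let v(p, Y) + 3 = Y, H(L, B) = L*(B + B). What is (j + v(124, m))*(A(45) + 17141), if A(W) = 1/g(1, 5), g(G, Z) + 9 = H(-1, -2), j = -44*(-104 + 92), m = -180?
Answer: 5913576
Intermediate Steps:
H(L, B) = 2*B*L (H(L, B) = L*(2*B) = 2*B*L)
v(p, Y) = -3 + Y
j = 528 (j = -44*(-12) = 528)
g(G, Z) = -5 (g(G, Z) = -9 + 2*(-2)*(-1) = -9 + 4 = -5)
A(W) = -1/5 (A(W) = 1/(-5) = -1/5)
(j + v(124, m))*(A(45) + 17141) = (528 + (-3 - 180))*(-1/5 + 17141) = (528 - 183)*(85704/5) = 345*(85704/5) = 5913576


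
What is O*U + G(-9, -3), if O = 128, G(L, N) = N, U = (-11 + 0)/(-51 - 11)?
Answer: 611/31 ≈ 19.710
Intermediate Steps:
U = 11/62 (U = -11/(-62) = -11*(-1/62) = 11/62 ≈ 0.17742)
O*U + G(-9, -3) = 128*(11/62) - 3 = 704/31 - 3 = 611/31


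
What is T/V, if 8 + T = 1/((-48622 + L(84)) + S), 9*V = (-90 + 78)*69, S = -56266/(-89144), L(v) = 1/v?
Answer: 91020581059/1046733991144 ≈ 0.086957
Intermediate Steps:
S = 28133/44572 (S = -56266*(-1/89144) = 28133/44572 ≈ 0.63118)
V = -92 (V = ((-90 + 78)*69)/9 = (-12*69)/9 = (⅑)*(-828) = -92)
T = -91020581059/11377543382 (T = -8 + 1/((-48622 + 1/84) + 28133/44572) = -8 + 1/(-4084247/84 + 28133/44572) = -8 + 1/(-11377543382/234003) = -8 - 234003/11377543382 = -91020581059/11377543382 ≈ -8.0000)
T/V = -91020581059/11377543382/(-92) = -91020581059/11377543382*(-1/92) = 91020581059/1046733991144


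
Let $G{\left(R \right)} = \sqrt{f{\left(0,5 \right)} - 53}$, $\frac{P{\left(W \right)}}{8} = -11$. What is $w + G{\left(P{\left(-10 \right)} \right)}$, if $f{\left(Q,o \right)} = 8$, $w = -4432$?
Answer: $-4432 + 3 i \sqrt{5} \approx -4432.0 + 6.7082 i$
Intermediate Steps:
$P{\left(W \right)} = -88$ ($P{\left(W \right)} = 8 \left(-11\right) = -88$)
$G{\left(R \right)} = 3 i \sqrt{5}$ ($G{\left(R \right)} = \sqrt{8 - 53} = \sqrt{-45} = 3 i \sqrt{5}$)
$w + G{\left(P{\left(-10 \right)} \right)} = -4432 + 3 i \sqrt{5}$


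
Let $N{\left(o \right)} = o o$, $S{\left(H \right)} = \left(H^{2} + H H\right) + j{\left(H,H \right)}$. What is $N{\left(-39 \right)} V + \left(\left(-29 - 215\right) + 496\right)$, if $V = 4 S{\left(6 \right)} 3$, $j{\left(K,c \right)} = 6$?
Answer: $1423908$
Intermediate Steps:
$S{\left(H \right)} = 6 + 2 H^{2}$ ($S{\left(H \right)} = \left(H^{2} + H H\right) + 6 = \left(H^{2} + H^{2}\right) + 6 = 2 H^{2} + 6 = 6 + 2 H^{2}$)
$N{\left(o \right)} = o^{2}$
$V = 936$ ($V = 4 \left(6 + 2 \cdot 6^{2}\right) 3 = 4 \left(6 + 2 \cdot 36\right) 3 = 4 \left(6 + 72\right) 3 = 4 \cdot 78 \cdot 3 = 312 \cdot 3 = 936$)
$N{\left(-39 \right)} V + \left(\left(-29 - 215\right) + 496\right) = \left(-39\right)^{2} \cdot 936 + \left(\left(-29 - 215\right) + 496\right) = 1521 \cdot 936 + \left(-244 + 496\right) = 1423656 + 252 = 1423908$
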